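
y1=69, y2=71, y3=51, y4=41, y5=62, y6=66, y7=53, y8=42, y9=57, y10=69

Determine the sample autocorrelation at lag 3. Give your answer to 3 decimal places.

Mean ȳ = (69 + 71 + 51 + 41 + 62 + 66 + 53 + 42 + 57 + 69)/10 = 58.1000
Σ(y_t−ȳ)(y_{t+3}−ȳ) = (-186.3900) + (50.3100) + (-56.0900) + (87.2100) + (-62.7900) + (-8.6900) + (-55.5900) = -232.0300
Denominator Σ(y_t−ȳ)² = 1110.9000
r_3 = -232.0300 / 1110.9000 = -0.209

-0.209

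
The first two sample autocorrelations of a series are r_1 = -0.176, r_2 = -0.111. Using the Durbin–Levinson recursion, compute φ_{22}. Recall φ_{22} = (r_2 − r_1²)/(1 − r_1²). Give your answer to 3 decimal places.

φ_{22} = (r_2 − r_1²) / (1 − r_1²)
r_1² = (-0.176)² = 0.030976
Numerator = -0.111 − 0.0310 = -0.1420; denominator = 1 − 0.0310 = 0.9690
φ_{22} = -0.1420 / 0.9690 = -0.147

-0.147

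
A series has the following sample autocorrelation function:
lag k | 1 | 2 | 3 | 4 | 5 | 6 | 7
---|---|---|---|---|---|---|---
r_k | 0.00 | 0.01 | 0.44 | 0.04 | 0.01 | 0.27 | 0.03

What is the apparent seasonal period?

3

The largest autocorrelation is r_3 = 0.44, with a weaker echo at lag 6 (0.27); the remaining lags stay at or below 0.04.
The dominant spike at lag 3 indicates a seasonal period of 3.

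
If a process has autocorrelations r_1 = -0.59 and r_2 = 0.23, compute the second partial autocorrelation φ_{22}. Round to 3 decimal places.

φ_{22} = (r_2 − r_1²) / (1 − r_1²)
r_1² = (-0.59)² = 0.3481
Numerator = 0.23 − 0.3481 = -0.1181; denominator = 1 − 0.3481 = 0.6519
φ_{22} = -0.1181 / 0.6519 = -0.181

-0.181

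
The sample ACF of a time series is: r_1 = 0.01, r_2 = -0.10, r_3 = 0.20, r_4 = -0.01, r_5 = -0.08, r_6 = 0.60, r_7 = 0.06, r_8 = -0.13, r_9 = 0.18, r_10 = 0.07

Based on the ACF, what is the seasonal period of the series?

6

The largest autocorrelation is r_6 = 0.60; the remaining lags stay at or below 0.20.
The dominant spike at lag 6 indicates a seasonal period of 6.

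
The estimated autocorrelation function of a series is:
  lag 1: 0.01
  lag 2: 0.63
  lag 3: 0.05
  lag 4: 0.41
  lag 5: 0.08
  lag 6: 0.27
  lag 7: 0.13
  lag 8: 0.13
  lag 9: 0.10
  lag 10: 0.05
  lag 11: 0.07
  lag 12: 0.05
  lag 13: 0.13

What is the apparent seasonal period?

The largest autocorrelation is r_2 = 0.63, with weaker echoes at lags 4 (0.41) and 6 (0.27); the remaining lags stay at or below 0.13.
The dominant spike at lag 2 indicates a seasonal period of 2.

2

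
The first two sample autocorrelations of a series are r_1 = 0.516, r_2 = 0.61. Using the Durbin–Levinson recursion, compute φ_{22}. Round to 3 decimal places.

0.468

φ_{22} = (r_2 − r_1²) / (1 − r_1²)
r_1² = (0.516)² = 0.266256
Numerator = 0.61 − 0.2663 = 0.3437; denominator = 1 − 0.2663 = 0.7337
φ_{22} = 0.3437 / 0.7337 = 0.468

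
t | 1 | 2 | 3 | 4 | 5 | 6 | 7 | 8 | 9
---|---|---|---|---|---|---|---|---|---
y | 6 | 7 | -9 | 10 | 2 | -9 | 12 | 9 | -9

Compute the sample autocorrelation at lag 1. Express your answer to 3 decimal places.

-0.391

Mean ȳ = (6 + 7 − 9 + 10 + 2 − 9 + 12 + 9 − 9)/9 = 2.1111
Numerator Σ_{t=1}^{8}(y_t−ȳ)(y_{t+1}−ȳ) = -240.9012
Denominator Σ(y_t−ȳ)² = 616.8889
r_1 = -240.9012 / 616.8889 = -0.391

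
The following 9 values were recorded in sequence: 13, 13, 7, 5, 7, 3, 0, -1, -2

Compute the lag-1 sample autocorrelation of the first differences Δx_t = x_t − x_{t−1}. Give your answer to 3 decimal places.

-0.321

First differences Δx: 0, -6, -2, 2, -4, -3, -1, -1
Mean of differences = -1.8750
Numerator Σ(Δx_t−Δx̄)(Δx_{t+1}−Δx̄) = -13.7656
Denominator Σ(Δx_t−Δx̄)² = 42.8750
r_1(Δx) = -13.7656 / 42.8750 = -0.321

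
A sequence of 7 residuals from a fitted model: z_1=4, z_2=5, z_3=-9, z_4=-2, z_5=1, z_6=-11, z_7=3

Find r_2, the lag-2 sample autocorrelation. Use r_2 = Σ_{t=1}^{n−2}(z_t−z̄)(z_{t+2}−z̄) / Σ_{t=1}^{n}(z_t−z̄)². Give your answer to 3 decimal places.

Mean z̄ = (4 + 5 − 9 − 2 + 1 − 11 + 3)/7 = -1.2857
Deviations from mean: 5.2857, 6.2857, -7.7143, -0.7143, 2.2857, -9.7143, 4.2857
Σ(z_t−z̄)(z_{t+2}−z̄) = (-40.7755) + (-4.4898) + (-17.6327) + (6.9388) + (9.7959) = -46.1633
Denominator Σ(z_t−z̄)² = 245.4286
r_2 = -46.1633 / 245.4286 = -0.188

-0.188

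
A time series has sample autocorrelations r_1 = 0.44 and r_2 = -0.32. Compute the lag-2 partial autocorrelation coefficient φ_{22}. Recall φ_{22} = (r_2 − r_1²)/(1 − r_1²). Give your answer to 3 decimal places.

-0.637

φ_{22} = (r_2 − r_1²) / (1 − r_1²)
r_1² = (0.44)² = 0.1936
Numerator = -0.32 − 0.1936 = -0.5136; denominator = 1 − 0.1936 = 0.8064
φ_{22} = -0.5136 / 0.8064 = -0.637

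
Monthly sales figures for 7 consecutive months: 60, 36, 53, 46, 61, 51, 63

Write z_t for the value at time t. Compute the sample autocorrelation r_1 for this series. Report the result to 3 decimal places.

Mean z̄ = (60 + 36 + 53 + 46 + 61 + 51 + 63)/7 = 52.8571
Deviations from mean: 7.1429, -16.8571, 0.1429, -6.8571, 8.1429, -1.8571, 10.1429
Σ(z_t−z̄)(z_{t+1}−z̄) = (-120.4082) + (-2.4082) + (-0.9796) + (-55.8367) + (-15.1224) + (-18.8367) = -213.5918
Denominator Σ(z_t−z̄)² = 554.8571
r_1 = -213.5918 / 554.8571 = -0.385

-0.385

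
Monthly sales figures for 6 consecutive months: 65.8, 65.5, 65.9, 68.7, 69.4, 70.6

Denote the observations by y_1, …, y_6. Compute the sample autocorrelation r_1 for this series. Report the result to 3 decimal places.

0.538

Mean ȳ = (65.8 + 65.5 + 65.9 + 68.7 + 69.4 + 70.6)/6 = 67.6500
Σ(y_t−ȳ)(y_{t+1}−ȳ) = (3.9775) + (3.7625) + (-1.8375) + (1.8375) + (5.1625) = 12.9025
Denominator Σ(y_t−ȳ)² = 23.9750
r_1 = 12.9025 / 23.9750 = 0.538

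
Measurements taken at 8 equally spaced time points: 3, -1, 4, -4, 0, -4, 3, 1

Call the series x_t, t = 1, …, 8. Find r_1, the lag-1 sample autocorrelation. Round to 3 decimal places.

Mean x̄ = (3 − 1 + 4 − 4 + 0 − 4 + 3 + 1)/8 = 0.2500
Deviations from mean: 2.7500, -1.2500, 3.7500, -4.2500, -0.2500, -4.2500, 2.7500, 0.7500
Numerator Σ_{t=1}^{7}(x_t−x̄)(x_{t+1}−x̄) = -31.5625
Denominator Σ(x_t−x̄)² = 67.5000
r_1 = -31.5625 / 67.5000 = -0.468

-0.468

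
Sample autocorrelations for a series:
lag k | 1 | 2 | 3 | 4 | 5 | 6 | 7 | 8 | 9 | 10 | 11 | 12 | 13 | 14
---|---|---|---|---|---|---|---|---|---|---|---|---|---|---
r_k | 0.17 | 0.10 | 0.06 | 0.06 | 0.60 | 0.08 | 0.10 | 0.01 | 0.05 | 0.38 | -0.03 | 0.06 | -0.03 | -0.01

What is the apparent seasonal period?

The largest autocorrelation is r_5 = 0.60, with a weaker echo at lag 10 (0.38); the remaining lags stay at or below 0.17.
The dominant spike at lag 5 indicates a seasonal period of 5.

5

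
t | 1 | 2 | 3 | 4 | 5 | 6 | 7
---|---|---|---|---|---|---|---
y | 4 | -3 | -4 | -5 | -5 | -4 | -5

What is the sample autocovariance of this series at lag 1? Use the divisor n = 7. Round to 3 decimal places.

1.303

Mean ȳ = (4 − 3 − 4 − 5 − 5 − 4 − 5)/7 = -3.1429
Deviations: 7.1429, 0.1429, -0.8571, -1.8571, -1.8571, -0.8571, -1.8571
Σ_{t=1}^{6}(y_t−ȳ)(y_{t+1}−ȳ) = 9.1224
γ_1 = 9.1224 / 7 = 1.303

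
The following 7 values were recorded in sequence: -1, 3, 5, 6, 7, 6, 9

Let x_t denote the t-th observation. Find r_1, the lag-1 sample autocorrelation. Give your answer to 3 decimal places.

0.323

Mean x̄ = (-1 + 3 + 5 + 6 + 7 + 6 + 9)/7 = 5.0000
Deviations from mean: -6.0000, -2.0000, 0.0000, 1.0000, 2.0000, 1.0000, 4.0000
Numerator Σ_{t=1}^{6}(x_t−x̄)(x_{t+1}−x̄) = 20.0000
Denominator Σ(x_t−x̄)² = 62.0000
r_1 = 20.0000 / 62.0000 = 0.323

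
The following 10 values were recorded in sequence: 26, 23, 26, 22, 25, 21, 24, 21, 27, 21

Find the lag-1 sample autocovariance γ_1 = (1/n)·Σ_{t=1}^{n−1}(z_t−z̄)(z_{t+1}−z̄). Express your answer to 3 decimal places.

-3.236

Mean z̄ = (26 + 23 + 26 + 22 + 25 + 21 + 24 + 21 + 27 + 21)/10 = 23.6000
Σ_{t=1}^{9}(z_t−z̄)(z_{t+1}−z̄) = -32.3600
γ_1 = -32.3600 / 10 = -3.236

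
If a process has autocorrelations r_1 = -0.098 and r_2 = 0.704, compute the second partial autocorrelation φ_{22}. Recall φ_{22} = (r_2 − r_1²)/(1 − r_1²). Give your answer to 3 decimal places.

0.701

φ_{22} = (r_2 − r_1²) / (1 − r_1²)
r_1² = (-0.098)² = 0.009604
Numerator = 0.704 − 0.0096 = 0.6944; denominator = 1 − 0.0096 = 0.9904
φ_{22} = 0.6944 / 0.9904 = 0.701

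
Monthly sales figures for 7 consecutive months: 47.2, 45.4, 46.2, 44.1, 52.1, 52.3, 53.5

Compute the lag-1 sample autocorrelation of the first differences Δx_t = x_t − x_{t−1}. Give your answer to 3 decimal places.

First differences Δx: -1.8, 0.8, -2.1, 8.0, 0.2, 1.2
Mean of differences = 1.0500
Numerator Σ(Δx_t−Δx̄)(Δx_{t+1}−Δx̄) = -26.4275
Denominator Σ(Δx_t−Δx̄)² = 67.1550
r_1(Δx) = -26.4275 / 67.1550 = -0.394

-0.394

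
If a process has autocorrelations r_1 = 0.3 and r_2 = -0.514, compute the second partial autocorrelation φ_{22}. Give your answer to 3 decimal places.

-0.664

φ_{22} = (r_2 − r_1²) / (1 − r_1²)
r_1² = (0.3)² = 0.09
Numerator = -0.514 − 0.0900 = -0.6040; denominator = 1 − 0.0900 = 0.9100
φ_{22} = -0.6040 / 0.9100 = -0.664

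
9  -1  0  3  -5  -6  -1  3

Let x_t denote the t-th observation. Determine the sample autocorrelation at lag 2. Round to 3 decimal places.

Mean x̄ = (9 − 1 + 0 + 3 − 5 − 6 − 1 + 3)/8 = 0.2500
Deviations from mean: 8.7500, -1.2500, -0.2500, 2.7500, -5.2500, -6.2500, -1.2500, 2.7500
Numerator Σ_{t=1}^{6}(x_t−x̄)(x_{t+2}−x̄) = -32.1250
Denominator Σ(x_t−x̄)² = 161.5000
r_2 = -32.1250 / 161.5000 = -0.199

-0.199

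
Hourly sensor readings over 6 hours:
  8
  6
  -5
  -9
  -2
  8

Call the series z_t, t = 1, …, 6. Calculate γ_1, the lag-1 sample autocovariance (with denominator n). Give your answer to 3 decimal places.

Mean z̄ = (8 + 6 − 5 − 9 − 2 + 8)/6 = 1.0000
Σ_{t=1}^{5}(z_t−z̄)(z_{t+1}−z̄) = 74.0000
γ_1 = 74.0000 / 6 = 12.333

12.333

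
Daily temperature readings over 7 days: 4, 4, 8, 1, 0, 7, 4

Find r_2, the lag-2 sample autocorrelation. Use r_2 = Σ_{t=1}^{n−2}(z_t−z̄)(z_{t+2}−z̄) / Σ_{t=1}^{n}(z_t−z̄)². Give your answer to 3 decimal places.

Mean z̄ = (4 + 4 + 8 + 1 + 0 + 7 + 4)/7 = 4.0000
Numerator Σ_{t=1}^{5}(z_t−z̄)(z_{t+2}−z̄) = -25.0000
Denominator Σ(z_t−z̄)² = 50.0000
r_2 = -25.0000 / 50.0000 = -0.500

-0.500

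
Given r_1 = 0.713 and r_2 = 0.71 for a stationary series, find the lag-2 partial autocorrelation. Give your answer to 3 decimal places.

0.410

φ_{22} = (r_2 − r_1²) / (1 − r_1²)
r_1² = (0.713)² = 0.508369
Numerator = 0.71 − 0.5084 = 0.2016; denominator = 1 − 0.5084 = 0.4916
φ_{22} = 0.2016 / 0.4916 = 0.410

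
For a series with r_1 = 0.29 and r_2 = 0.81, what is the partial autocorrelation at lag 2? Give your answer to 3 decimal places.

φ_{22} = (r_2 − r_1²) / (1 − r_1²)
r_1² = (0.29)² = 0.0841
Numerator = 0.81 − 0.0841 = 0.7259; denominator = 1 − 0.0841 = 0.9159
φ_{22} = 0.7259 / 0.9159 = 0.793

0.793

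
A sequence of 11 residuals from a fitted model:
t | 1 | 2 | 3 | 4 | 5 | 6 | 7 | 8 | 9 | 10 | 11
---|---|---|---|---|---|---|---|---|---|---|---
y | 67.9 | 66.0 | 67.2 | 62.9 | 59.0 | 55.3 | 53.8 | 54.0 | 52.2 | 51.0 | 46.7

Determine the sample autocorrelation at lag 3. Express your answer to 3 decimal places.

0.184

Mean ȳ = (67.9 + 66.0 + 67.2 + 62.9 + 59.0 + 55.3 + 53.8 + 54.0 + 52.2 + 51.0 + 46.7)/11 = 57.8182
Numerator Σ_{t=1}^{8}(y_t−ȳ)(y_{t+3}−ȳ) = 96.3417
Denominator Σ(y_t−ȳ)² = 522.5564
r_3 = 96.3417 / 522.5564 = 0.184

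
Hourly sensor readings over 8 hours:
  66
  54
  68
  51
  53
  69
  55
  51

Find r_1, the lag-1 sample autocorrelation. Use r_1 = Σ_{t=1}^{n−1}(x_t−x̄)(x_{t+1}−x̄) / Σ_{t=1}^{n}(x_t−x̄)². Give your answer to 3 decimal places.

Mean x̄ = (66 + 54 + 68 + 51 + 53 + 69 + 55 + 51)/8 = 58.3750
Σ(x_t−x̄)(x_{t+1}−x̄) = (-33.3594) + (-42.1094) + (-70.9844) + (39.6406) + (-57.1094) + (-35.8594) + (24.8906) = -174.8906
Denominator Σ(x_t−x̄)² = 431.8750
r_1 = -174.8906 / 431.8750 = -0.405

-0.405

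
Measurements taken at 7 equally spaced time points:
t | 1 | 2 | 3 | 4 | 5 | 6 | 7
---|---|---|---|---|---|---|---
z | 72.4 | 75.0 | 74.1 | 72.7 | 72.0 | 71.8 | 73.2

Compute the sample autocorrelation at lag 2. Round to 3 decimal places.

Mean z̄ = (72.4 + 75.0 + 74.1 + 72.7 + 72.0 + 71.8 + 73.2)/7 = 73.0286
Numerator Σ_{t=1}^{5}(z_t−z̄)(z_{t+2}−z̄) = -2.1959
Denominator Σ(z_t−z̄)² = 8.1343
r_2 = -2.1959 / 8.1343 = -0.270

-0.270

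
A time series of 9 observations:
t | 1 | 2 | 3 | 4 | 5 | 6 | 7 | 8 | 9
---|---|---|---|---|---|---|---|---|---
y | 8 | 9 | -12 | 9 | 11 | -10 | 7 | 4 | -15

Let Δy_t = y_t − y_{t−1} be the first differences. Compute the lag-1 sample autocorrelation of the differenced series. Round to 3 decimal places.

-0.435

First differences Δy: 1, -21, 21, 2, -21, 17, -3, -19
Mean of differences = -2.8750
Numerator Σ(Δy_t−Δȳ)(Δy_{t+1}−Δȳ) = -835.6406
Denominator Σ(Δy_t−Δȳ)² = 1920.8750
r_1(Δy) = -835.6406 / 1920.8750 = -0.435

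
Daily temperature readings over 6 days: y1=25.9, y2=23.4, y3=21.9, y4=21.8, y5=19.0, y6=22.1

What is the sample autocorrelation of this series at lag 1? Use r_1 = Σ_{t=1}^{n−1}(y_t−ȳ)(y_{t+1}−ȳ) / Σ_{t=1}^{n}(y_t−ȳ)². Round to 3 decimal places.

0.242

Mean ȳ = (25.9 + 23.4 + 21.9 + 21.8 + 19.0 + 22.1)/6 = 22.3500
Deviations from mean: 3.5500, 1.0500, -0.4500, -0.5500, -3.3500, -0.2500
Σ(y_t−ȳ)(y_{t+1}−ȳ) = (3.7275) + (-0.4725) + (0.2475) + (1.8425) + (0.8375) = 6.1825
Denominator Σ(y_t−ȳ)² = 25.4950
r_1 = 6.1825 / 25.4950 = 0.242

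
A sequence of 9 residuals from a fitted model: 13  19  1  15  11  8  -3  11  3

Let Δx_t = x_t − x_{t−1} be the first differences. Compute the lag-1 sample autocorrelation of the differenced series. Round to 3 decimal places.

First differences Δx: 6, -18, 14, -4, -3, -11, 14, -8
Mean of differences = -1.2500
Numerator Σ(Δx_t−Δx̄)(Δx_{t+1}−Δx̄) = -648.5625
Denominator Σ(Δx_t−Δx̄)² = 949.5000
r_1(Δx) = -648.5625 / 949.5000 = -0.683

-0.683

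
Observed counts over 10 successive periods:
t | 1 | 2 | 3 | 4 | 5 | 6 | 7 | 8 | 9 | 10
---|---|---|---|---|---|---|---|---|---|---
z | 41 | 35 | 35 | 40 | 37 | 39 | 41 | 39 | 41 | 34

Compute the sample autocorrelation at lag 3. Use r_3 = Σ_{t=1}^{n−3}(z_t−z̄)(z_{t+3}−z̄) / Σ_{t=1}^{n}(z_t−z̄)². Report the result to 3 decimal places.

Mean z̄ = (41 + 35 + 35 + 40 + 37 + 39 + 41 + 39 + 41 + 34)/10 = 38.2000
Numerator Σ_{t=1}^{7}(z_t−z̄)(z_{t+3}−z̄) = 0.8800
Denominator Σ(z_t−z̄)² = 67.6000
r_3 = 0.8800 / 67.6000 = 0.013

0.013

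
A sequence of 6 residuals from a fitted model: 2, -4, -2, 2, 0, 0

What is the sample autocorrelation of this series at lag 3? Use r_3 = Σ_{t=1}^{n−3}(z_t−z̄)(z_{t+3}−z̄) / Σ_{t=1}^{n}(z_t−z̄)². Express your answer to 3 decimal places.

0.134

Mean z̄ = (2 − 4 − 2 + 2 + 0 + 0)/6 = -0.3333
Σ(z_t−z̄)(z_{t+3}−z̄) = (5.4444) + (-1.2222) + (-0.5556) = 3.6667
Denominator Σ(z_t−z̄)² = 27.3333
r_3 = 3.6667 / 27.3333 = 0.134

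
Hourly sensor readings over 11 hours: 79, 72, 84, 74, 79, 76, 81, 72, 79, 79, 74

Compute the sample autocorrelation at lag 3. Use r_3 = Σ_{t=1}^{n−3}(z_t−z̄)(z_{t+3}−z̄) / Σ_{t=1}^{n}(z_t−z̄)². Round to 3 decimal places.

-0.157

Mean z̄ = (79 + 72 + 84 + 74 + 79 + 76 + 81 + 72 + 79 + 79 + 74)/11 = 77.1818
Numerator Σ_{t=1}^{8}(z_t−z̄)(z_{t+3}−z̄) = -23.5537
Denominator Σ(z_t−z̄)² = 149.6364
r_3 = -23.5537 / 149.6364 = -0.157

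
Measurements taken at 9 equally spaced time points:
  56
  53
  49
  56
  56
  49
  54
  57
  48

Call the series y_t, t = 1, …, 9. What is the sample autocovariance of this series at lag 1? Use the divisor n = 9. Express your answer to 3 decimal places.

-3.927

Mean ȳ = (56 + 53 + 49 + 56 + 56 + 49 + 54 + 57 + 48)/9 = 53.1111
Σ_{t=1}^{8}(y_t−ȳ)(y_{t+1}−ȳ) = -35.3457
γ_1 = -35.3457 / 9 = -3.927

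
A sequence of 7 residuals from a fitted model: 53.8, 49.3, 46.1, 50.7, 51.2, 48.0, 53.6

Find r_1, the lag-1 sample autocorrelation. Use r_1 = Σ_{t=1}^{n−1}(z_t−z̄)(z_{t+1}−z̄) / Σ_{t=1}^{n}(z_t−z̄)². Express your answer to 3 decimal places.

Mean z̄ = (53.8 + 49.3 + 46.1 + 50.7 + 51.2 + 48.0 + 53.6)/7 = 50.3857
Deviations from mean: 3.4143, -1.0857, -4.2857, 0.3143, 0.8143, -2.3857, 3.2143
Σ(z_t−z̄)(z_{t+1}−z̄) = (-3.7069) + (4.6531) + (-1.3469) + (0.2559) + (-1.9427) + (-7.6684) = -9.7559
Denominator Σ(z_t−z̄)² = 47.9886
r_1 = -9.7559 / 47.9886 = -0.203

-0.203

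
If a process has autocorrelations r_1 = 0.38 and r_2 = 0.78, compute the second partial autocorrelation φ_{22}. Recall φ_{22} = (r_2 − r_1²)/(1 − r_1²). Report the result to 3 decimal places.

0.743

φ_{22} = (r_2 − r_1²) / (1 − r_1²)
r_1² = (0.38)² = 0.1444
Numerator = 0.78 − 0.1444 = 0.6356; denominator = 1 − 0.1444 = 0.8556
φ_{22} = 0.6356 / 0.8556 = 0.743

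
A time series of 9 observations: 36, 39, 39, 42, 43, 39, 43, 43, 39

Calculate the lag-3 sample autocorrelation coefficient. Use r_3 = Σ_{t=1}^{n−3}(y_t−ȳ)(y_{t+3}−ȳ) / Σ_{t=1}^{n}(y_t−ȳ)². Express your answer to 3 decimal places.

0.087

Mean ȳ = (36 + 39 + 39 + 42 + 43 + 39 + 43 + 43 + 39)/9 = 40.3333
Numerator Σ_{t=1}^{6}(y_t−ȳ)(y_{t+3}−ȳ) = 4.3333
Denominator Σ(y_t−ȳ)² = 50.0000
r_3 = 4.3333 / 50.0000 = 0.087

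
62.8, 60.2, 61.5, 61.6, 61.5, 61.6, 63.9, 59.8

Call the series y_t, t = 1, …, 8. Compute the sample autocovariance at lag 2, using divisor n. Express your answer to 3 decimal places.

-0.042

Mean ȳ = (62.8 + 60.2 + 61.5 + 61.6 + 61.5 + 61.6 + 63.9 + 59.8)/8 = 61.6125
Deviations: 1.1875, -1.4125, -0.1125, -0.0125, -0.1125, -0.0125, 2.2875, -1.8125
Σ_{t=1}^{6}(y_t−ȳ)(y_{t+2}−ȳ) = -0.3378
γ_2 = -0.3378 / 8 = -0.042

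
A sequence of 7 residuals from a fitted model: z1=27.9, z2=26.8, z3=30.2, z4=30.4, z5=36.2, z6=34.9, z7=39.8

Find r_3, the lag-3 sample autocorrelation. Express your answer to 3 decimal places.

-0.241

Mean z̄ = (27.9 + 26.8 + 30.2 + 30.4 + 36.2 + 34.9 + 39.8)/7 = 32.3143
Numerator Σ_{t=1}^{4}(z_t−z̄)(z_{t+3}−z̄) = -32.7735
Denominator Σ(z_t−z̄)² = 135.8486
r_3 = -32.7735 / 135.8486 = -0.241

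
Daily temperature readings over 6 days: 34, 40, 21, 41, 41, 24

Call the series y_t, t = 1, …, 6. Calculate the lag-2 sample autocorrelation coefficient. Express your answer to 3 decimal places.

-0.305

Mean ȳ = (34 + 40 + 21 + 41 + 41 + 24)/6 = 33.5000
Deviations from mean: 0.5000, 6.5000, -12.5000, 7.5000, 7.5000, -9.5000
Numerator Σ_{t=1}^{4}(y_t−ȳ)(y_{t+2}−ȳ) = -122.5000
Denominator Σ(y_t−ȳ)² = 401.5000
r_2 = -122.5000 / 401.5000 = -0.305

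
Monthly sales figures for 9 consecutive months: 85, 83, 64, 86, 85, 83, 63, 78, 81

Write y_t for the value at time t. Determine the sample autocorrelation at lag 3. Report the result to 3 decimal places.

-0.155

Mean ȳ = (85 + 83 + 64 + 86 + 85 + 83 + 63 + 78 + 81)/9 = 78.6667
Numerator Σ_{t=1}^{6}(y_t−ȳ)(y_{t+3}−ȳ) = -98.6667
Denominator Σ(y_t−ȳ)² = 638.0000
r_3 = -98.6667 / 638.0000 = -0.155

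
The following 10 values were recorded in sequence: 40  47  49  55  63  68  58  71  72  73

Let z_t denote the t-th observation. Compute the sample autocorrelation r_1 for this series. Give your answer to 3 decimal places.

Mean z̄ = (40 + 47 + 49 + 55 + 63 + 68 + 58 + 71 + 72 + 73)/10 = 59.6000
Numerator Σ_{t=1}^{9}(z_t−z̄)(z_{t+1}−z̄) = 718.0400
Denominator Σ(z_t−z̄)² = 1224.4000
r_1 = 718.0400 / 1224.4000 = 0.586

0.586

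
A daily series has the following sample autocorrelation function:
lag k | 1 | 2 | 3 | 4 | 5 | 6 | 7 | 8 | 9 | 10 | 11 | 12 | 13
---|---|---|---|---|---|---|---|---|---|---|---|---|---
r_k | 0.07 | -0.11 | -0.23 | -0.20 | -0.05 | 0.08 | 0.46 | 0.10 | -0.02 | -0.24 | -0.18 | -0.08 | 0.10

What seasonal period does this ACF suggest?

7

The largest autocorrelation is r_7 = 0.46; the remaining lags stay at or below 0.10.
The dominant spike at lag 7 indicates a seasonal period of 7.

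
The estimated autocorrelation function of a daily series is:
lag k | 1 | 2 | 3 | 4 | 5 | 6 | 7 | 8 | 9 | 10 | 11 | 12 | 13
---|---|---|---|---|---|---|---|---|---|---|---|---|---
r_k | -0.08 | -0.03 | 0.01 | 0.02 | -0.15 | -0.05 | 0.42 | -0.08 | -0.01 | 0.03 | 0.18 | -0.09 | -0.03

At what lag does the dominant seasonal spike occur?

7

The largest autocorrelation is r_7 = 0.42; the remaining lags stay at or below 0.18.
The dominant spike at lag 7 indicates a seasonal period of 7.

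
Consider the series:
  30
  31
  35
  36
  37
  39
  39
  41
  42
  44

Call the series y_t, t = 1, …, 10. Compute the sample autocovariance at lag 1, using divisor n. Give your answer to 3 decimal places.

12.124

Mean ȳ = (30 + 31 + 35 + 36 + 37 + 39 + 39 + 41 + 42 + 44)/10 = 37.4000
Σ_{t=1}^{9}(y_t−ȳ)(y_{t+1}−ȳ) = 121.2400
γ_1 = 121.2400 / 10 = 12.124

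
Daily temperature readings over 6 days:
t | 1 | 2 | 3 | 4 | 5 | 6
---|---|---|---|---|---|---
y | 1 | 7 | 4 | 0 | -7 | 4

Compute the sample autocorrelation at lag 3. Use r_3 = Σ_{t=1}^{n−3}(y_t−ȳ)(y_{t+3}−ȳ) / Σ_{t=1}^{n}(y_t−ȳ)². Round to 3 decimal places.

Mean ȳ = (1 + 7 + 4 + 0 − 7 + 4)/6 = 1.5000
Σ(y_t−ȳ)(y_{t+3}−ȳ) = (0.7500) + (-46.7500) + (6.2500) = -39.7500
Denominator Σ(y_t−ȳ)² = 117.5000
r_3 = -39.7500 / 117.5000 = -0.338

-0.338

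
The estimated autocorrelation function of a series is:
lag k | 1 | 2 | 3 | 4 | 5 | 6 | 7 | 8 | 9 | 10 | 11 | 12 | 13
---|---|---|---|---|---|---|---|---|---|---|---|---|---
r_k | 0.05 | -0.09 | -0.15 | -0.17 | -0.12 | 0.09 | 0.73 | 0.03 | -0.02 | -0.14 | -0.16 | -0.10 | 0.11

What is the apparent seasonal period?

The largest autocorrelation is r_7 = 0.73; the remaining lags stay at or below 0.11.
The dominant spike at lag 7 indicates a seasonal period of 7.

7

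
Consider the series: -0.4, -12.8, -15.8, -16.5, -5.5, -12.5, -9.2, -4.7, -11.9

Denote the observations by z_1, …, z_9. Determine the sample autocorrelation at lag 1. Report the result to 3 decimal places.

Mean z̄ = (-0.4 − 12.8 − 15.8 − 16.5 − 5.5 − 12.5 − 9.2 − 4.7 − 11.9)/9 = -9.9222
Numerator Σ_{t=1}^{8}(z_t−z̄)(z_{t+1}−z̄) = -20.7316
Denominator Σ(z_t−z̄)² = 234.6756
r_1 = -20.7316 / 234.6756 = -0.088

-0.088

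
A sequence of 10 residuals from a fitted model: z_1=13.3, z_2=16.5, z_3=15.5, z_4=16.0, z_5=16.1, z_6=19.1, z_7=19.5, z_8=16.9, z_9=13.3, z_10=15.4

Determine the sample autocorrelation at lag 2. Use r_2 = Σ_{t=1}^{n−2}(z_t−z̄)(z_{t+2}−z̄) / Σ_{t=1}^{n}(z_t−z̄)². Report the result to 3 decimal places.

-0.178

Mean z̄ = (13.3 + 16.5 + 15.5 + 16.0 + 16.1 + 19.1 + 19.5 + 16.9 + 13.3 + 15.4)/10 = 16.1600
Numerator Σ_{t=1}^{8}(z_t−z̄)(z_{t+2}−z̄) = -6.7372
Denominator Σ(z_t−z̄)² = 37.8640
r_2 = -6.7372 / 37.8640 = -0.178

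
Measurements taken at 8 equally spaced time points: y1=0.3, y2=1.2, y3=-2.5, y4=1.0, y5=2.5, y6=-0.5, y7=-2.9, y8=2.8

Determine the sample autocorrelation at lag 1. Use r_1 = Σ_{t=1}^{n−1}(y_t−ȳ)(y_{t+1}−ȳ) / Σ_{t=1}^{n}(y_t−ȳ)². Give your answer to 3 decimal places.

Mean ȳ = (0.3 + 1.2 − 2.5 + 1.0 + 2.5 − 0.5 − 2.9 + 2.8)/8 = 0.2375
Deviations from mean: 0.0625, 0.9625, -2.7375, 0.7625, 2.2625, -0.7375, -3.1375, 2.5625
Numerator Σ_{t=1}^{7}(y_t−ȳ)(y_{t+1}−ȳ) = -10.3314
Denominator Σ(y_t−ȳ)² = 31.0788
r_1 = -10.3314 / 31.0788 = -0.332

-0.332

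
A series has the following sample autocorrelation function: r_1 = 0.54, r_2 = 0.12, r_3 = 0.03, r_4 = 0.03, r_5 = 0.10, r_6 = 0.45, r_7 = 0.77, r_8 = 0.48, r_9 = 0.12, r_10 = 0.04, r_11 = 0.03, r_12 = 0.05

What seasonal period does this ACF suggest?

The largest autocorrelation is r_7 = 0.77; the remaining lags stay at or below 0.54. The elevated value at lag 1 (0.54), dropping to 0.12 at lag 2, reflects decaying short-term dependence rather than seasonality.
The dominant spike at lag 7 indicates a seasonal period of 7.

7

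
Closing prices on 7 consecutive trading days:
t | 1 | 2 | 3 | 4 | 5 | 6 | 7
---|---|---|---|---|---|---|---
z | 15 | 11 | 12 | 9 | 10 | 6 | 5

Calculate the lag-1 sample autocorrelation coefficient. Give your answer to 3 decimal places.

0.341

Mean z̄ = (15 + 11 + 12 + 9 + 10 + 6 + 5)/7 = 9.7143
Deviations from mean: 5.2857, 1.2857, 2.2857, -0.7143, 0.2857, -3.7143, -4.7143
Σ(z_t−z̄)(z_{t+1}−z̄) = (6.7959) + (2.9388) + (-1.6327) + (-0.2041) + (-1.0612) + (17.5102) = 24.3469
Denominator Σ(z_t−z̄)² = 71.4286
r_1 = 24.3469 / 71.4286 = 0.341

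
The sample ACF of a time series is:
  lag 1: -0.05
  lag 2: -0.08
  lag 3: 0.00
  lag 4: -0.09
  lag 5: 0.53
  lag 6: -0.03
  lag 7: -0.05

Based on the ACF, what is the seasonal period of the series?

5

The largest autocorrelation is r_5 = 0.53; the remaining lags stay at or below 0.00.
The dominant spike at lag 5 indicates a seasonal period of 5.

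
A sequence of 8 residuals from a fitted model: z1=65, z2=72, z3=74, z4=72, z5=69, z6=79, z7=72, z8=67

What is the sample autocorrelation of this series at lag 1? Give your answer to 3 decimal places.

Mean z̄ = (65 + 72 + 74 + 72 + 69 + 79 + 72 + 67)/8 = 71.2500
Deviations from mean: -6.2500, 0.7500, 2.7500, 0.7500, -2.2500, 7.7500, 0.7500, -4.2500
Σ(z_t−z̄)(z_{t+1}−z̄) = (-4.6875) + (2.0625) + (2.0625) + (-1.6875) + (-17.4375) + (5.8125) + (-3.1875) = -17.0625
Denominator Σ(z_t−z̄)² = 131.5000
r_1 = -17.0625 / 131.5000 = -0.130

-0.130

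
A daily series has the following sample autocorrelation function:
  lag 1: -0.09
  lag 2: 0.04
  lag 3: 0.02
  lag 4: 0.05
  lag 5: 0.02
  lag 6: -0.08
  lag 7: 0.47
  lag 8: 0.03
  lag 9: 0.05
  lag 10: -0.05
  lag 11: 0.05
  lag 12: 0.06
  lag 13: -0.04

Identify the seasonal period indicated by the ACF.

7

The largest autocorrelation is r_7 = 0.47; the remaining lags stay at or below 0.06.
The dominant spike at lag 7 indicates a seasonal period of 7.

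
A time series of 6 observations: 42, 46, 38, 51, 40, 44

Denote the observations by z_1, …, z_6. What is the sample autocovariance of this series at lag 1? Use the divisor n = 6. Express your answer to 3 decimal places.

-14.458

Mean z̄ = (42 + 46 + 38 + 51 + 40 + 44)/6 = 43.5000
Deviations: -1.5000, 2.5000, -5.5000, 7.5000, -3.5000, 0.5000
Σ_{t=1}^{5}(z_t−z̄)(z_{t+1}−z̄) = -86.7500
γ_1 = -86.7500 / 6 = -14.458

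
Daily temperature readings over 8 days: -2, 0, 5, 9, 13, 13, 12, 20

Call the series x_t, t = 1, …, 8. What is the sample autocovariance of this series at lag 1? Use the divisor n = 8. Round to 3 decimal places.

Mean x̄ = (-2 + 0 + 5 + 9 + 13 + 13 + 12 + 20)/8 = 8.7500
Deviations: -10.7500, -8.7500, -3.7500, 0.2500, 4.2500, 4.2500, 3.2500, 11.2500
Σ_{t=1}^{7}(x_t−x̄)(x_{t+1}−x̄) = 195.4375
γ_1 = 195.4375 / 8 = 24.430

24.430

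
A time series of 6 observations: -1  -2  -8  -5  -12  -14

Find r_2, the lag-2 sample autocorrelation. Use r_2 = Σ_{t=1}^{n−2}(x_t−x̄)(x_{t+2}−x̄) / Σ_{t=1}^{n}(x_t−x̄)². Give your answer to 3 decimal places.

-0.036

Mean x̄ = (-1 − 2 − 8 − 5 − 12 − 14)/6 = -7.0000
Deviations from mean: 6.0000, 5.0000, -1.0000, 2.0000, -5.0000, -7.0000
Σ(x_t−x̄)(x_{t+2}−x̄) = (-6.0000) + (10.0000) + (5.0000) + (-14.0000) = -5.0000
Denominator Σ(x_t−x̄)² = 140.0000
r_2 = -5.0000 / 140.0000 = -0.036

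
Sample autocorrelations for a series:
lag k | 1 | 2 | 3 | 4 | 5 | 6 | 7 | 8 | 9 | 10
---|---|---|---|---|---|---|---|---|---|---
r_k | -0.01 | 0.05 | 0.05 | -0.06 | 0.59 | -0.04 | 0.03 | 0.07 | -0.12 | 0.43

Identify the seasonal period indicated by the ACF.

5

The largest autocorrelation is r_5 = 0.59, with a weaker echo at lag 10 (0.43); the remaining lags stay at or below 0.07.
The dominant spike at lag 5 indicates a seasonal period of 5.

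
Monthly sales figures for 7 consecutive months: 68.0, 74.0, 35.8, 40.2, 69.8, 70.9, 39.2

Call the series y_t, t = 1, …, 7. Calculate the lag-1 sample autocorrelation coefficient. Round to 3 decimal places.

-0.056

Mean ȳ = (68.0 + 74.0 + 35.8 + 40.2 + 69.8 + 70.9 + 39.2)/7 = 56.8429
Σ(y_t−ȳ)(y_{t+1}−ȳ) = (191.4247) + (-361.0353) + (350.2133) + (-215.6439) + (182.1404) + (-248.0082) = -100.9090
Denominator Σ(y_t−ȳ)² = 1815.3971
r_1 = -100.9090 / 1815.3971 = -0.056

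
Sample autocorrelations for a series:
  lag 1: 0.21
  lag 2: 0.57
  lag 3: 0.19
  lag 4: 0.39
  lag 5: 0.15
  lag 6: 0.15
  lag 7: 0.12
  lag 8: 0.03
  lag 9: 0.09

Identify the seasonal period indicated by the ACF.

The largest autocorrelation is r_2 = 0.57, with a weaker echo at lag 4 (0.39); the remaining lags stay at or below 0.21.
The dominant spike at lag 2 indicates a seasonal period of 2.

2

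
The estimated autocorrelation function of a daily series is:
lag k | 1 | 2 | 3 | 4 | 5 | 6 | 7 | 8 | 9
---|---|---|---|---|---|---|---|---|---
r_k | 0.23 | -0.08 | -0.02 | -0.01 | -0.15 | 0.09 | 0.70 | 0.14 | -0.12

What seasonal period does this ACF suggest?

7

The largest autocorrelation is r_7 = 0.70; the remaining lags stay at or below 0.23.
The dominant spike at lag 7 indicates a seasonal period of 7.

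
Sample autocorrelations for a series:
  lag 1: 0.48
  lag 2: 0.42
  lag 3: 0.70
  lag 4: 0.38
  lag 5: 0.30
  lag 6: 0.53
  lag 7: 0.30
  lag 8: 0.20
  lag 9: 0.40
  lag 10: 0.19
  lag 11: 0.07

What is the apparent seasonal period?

3

The largest autocorrelation is r_3 = 0.70, with a weaker echo at lag 6 (0.53); the remaining lags stay at or below 0.48. The elevated value at lag 1 (0.48), dropping to 0.42 at lag 2, reflects decaying short-term dependence rather than seasonality.
The dominant spike at lag 3 indicates a seasonal period of 3.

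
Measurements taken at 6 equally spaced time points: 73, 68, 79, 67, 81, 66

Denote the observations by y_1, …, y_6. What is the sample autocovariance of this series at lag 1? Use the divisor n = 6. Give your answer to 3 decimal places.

Mean ȳ = (73 + 68 + 79 + 67 + 81 + 66)/6 = 72.3333
Deviations: 0.6667, -4.3333, 6.6667, -5.3333, 8.6667, -6.3333
Σ_{t=1}^{5}(y_t−ȳ)(y_{t+1}−ȳ) = -168.4444
γ_1 = -168.4444 / 6 = -28.074

-28.074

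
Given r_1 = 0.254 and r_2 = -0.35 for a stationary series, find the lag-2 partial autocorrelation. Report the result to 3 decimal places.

φ_{22} = (r_2 − r_1²) / (1 − r_1²)
r_1² = (0.254)² = 0.064516
Numerator = -0.35 − 0.0645 = -0.4145; denominator = 1 − 0.0645 = 0.9355
φ_{22} = -0.4145 / 0.9355 = -0.443

-0.443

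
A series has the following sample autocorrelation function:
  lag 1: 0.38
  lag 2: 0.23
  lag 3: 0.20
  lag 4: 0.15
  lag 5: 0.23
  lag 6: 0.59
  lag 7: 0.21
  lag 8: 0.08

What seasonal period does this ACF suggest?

The largest autocorrelation is r_6 = 0.59; the remaining lags stay at or below 0.38. The elevated value at lag 1 (0.38), dropping to 0.23 at lag 2, reflects decaying short-term dependence rather than seasonality.
The dominant spike at lag 6 indicates a seasonal period of 6.

6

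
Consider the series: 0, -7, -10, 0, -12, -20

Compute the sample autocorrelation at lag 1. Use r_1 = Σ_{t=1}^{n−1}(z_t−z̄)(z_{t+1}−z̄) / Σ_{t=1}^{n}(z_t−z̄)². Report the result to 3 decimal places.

Mean z̄ = (0 − 7 − 10 + 0 − 12 − 20)/6 = -8.1667
Deviations from mean: 8.1667, 1.1667, -1.8333, 8.1667, -3.8333, -11.8333
Numerator Σ_{t=1}^{5}(z_t−z̄)(z_{t+1}−z̄) = 6.4722
Denominator Σ(z_t−z̄)² = 292.8333
r_1 = 6.4722 / 292.8333 = 0.022

0.022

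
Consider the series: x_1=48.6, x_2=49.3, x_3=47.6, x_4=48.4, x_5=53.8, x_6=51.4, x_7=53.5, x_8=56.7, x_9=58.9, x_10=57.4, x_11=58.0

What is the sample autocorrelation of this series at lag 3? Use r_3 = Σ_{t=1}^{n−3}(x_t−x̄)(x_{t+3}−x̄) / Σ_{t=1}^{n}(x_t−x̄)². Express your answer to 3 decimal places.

Mean x̄ = (48.6 + 49.3 + 47.6 + 48.4 + 53.8 + 51.4 + 53.5 + 56.7 + 58.9 + 57.4 + 58.0)/11 = 53.0545
Numerator Σ_{t=1}^{8}(x_t−x̄)(x_{t+3}−x̄) = 37.8965
Denominator Σ(x_t−x̄)² = 179.6473
r_3 = 37.8965 / 179.6473 = 0.211

0.211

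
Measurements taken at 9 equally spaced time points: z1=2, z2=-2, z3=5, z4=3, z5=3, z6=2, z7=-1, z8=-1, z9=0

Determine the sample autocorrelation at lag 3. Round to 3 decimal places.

-0.236

Mean z̄ = (2 − 2 + 5 + 3 + 3 + 2 − 1 − 1 + 0)/9 = 1.2222
Σ(z_t−z̄)(z_{t+3}−z̄) = (1.3827) + (-5.7284) + (2.9383) + (-3.9506) + (-3.9506) + (-0.9506) = -10.2593
Denominator Σ(z_t−z̄)² = 43.5556
r_3 = -10.2593 / 43.5556 = -0.236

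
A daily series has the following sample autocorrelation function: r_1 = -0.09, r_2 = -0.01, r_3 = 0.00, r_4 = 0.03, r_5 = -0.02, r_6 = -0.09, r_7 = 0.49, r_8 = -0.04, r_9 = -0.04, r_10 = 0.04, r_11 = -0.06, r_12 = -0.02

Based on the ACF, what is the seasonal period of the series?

7

The largest autocorrelation is r_7 = 0.49; the remaining lags stay at or below 0.04.
The dominant spike at lag 7 indicates a seasonal period of 7.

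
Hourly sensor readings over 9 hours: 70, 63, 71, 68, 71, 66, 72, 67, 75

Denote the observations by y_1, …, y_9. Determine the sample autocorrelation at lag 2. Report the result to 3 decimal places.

0.427

Mean ȳ = (70 + 63 + 71 + 68 + 71 + 66 + 72 + 67 + 75)/9 = 69.2222
Σ(y_t−ȳ)(y_{t+2}−ȳ) = (1.3827) + (7.6049) + (3.1605) + (3.9383) + (4.9383) + (7.1605) + (16.0494) = 44.2346
Denominator Σ(y_t−ȳ)² = 103.5556
r_2 = 44.2346 / 103.5556 = 0.427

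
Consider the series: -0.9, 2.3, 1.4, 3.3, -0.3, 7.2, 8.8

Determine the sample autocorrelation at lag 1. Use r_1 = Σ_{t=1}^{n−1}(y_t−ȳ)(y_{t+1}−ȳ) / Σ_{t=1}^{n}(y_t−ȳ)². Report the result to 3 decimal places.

Mean ȳ = (-0.9 + 2.3 + 1.4 + 3.3 − 0.3 + 7.2 + 8.8)/7 = 3.1143
Deviations from mean: -4.0143, -0.8143, -1.7143, 0.1857, -3.4143, 4.0857, 5.6857
Σ(y_t−ȳ)(y_{t+1}−ȳ) = (3.2688) + (1.3959) + (-0.3184) + (-0.6341) + (-13.9498) + (23.2302) = 12.9927
Denominator Σ(y_t−ȳ)² = 80.4286
r_1 = 12.9927 / 80.4286 = 0.162

0.162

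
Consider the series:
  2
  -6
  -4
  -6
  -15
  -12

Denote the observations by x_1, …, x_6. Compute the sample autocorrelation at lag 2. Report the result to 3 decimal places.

-0.010

Mean x̄ = (2 − 6 − 4 − 6 − 15 − 12)/6 = -6.8333
Deviations from mean: 8.8333, 0.8333, 2.8333, 0.8333, -8.1667, -5.1667
Σ(x_t−x̄)(x_{t+2}−x̄) = (25.0278) + (0.6944) + (-23.1389) + (-4.3056) = -1.7222
Denominator Σ(x_t−x̄)² = 180.8333
r_2 = -1.7222 / 180.8333 = -0.010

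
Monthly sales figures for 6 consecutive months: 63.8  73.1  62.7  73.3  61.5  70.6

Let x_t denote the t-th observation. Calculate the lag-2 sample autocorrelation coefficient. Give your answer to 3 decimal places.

Mean x̄ = (63.8 + 73.1 + 62.7 + 73.3 + 61.5 + 70.6)/6 = 67.5000
Deviations from mean: -3.7000, 5.6000, -4.8000, 5.8000, -6.0000, 3.1000
Numerator Σ_{t=1}^{4}(x_t−x̄)(x_{t+2}−x̄) = 97.0200
Denominator Σ(x_t−x̄)² = 147.3400
r_2 = 97.0200 / 147.3400 = 0.658

0.658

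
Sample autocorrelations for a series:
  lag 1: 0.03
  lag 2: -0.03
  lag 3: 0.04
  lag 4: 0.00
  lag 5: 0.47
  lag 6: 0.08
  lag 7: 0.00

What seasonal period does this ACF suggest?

The largest autocorrelation is r_5 = 0.47; the remaining lags stay at or below 0.08.
The dominant spike at lag 5 indicates a seasonal period of 5.

5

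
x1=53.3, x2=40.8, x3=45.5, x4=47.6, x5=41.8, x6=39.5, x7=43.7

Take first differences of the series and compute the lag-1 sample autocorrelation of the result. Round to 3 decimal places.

-0.277

First differences Δx: -12.5, 4.7, 2.1, -5.8, -2.3, 4.2
Mean of differences = -1.6000
Numerator Σ(Δx_t−Δx̄)(Δx_{t+1}−Δx̄) = -62.0200
Denominator Σ(Δx_t−Δx̄)² = 223.9600
r_1(Δx) = -62.0200 / 223.9600 = -0.277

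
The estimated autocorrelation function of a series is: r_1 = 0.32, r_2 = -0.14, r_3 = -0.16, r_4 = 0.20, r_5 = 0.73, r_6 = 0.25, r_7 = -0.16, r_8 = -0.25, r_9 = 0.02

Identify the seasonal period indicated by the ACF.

5

The largest autocorrelation is r_5 = 0.73; the remaining lags stay at or below 0.32.
The dominant spike at lag 5 indicates a seasonal period of 5.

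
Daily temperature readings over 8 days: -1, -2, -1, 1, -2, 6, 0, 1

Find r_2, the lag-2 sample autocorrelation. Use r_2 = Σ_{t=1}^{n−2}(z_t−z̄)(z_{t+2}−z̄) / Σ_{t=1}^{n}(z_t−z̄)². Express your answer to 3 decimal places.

0.250

Mean z̄ = (-1 − 2 − 1 + 1 − 2 + 6 + 0 + 1)/8 = 0.2500
Deviations from mean: -1.2500, -2.2500, -1.2500, 0.7500, -2.2500, 5.7500, -0.2500, 0.7500
Σ(z_t−z̄)(z_{t+2}−z̄) = (1.5625) + (-1.6875) + (2.8125) + (4.3125) + (0.5625) + (4.3125) = 11.8750
Denominator Σ(z_t−z̄)² = 47.5000
r_2 = 11.8750 / 47.5000 = 0.250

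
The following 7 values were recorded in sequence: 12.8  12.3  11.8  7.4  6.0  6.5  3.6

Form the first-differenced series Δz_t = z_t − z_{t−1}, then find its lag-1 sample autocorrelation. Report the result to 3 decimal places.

-0.292

First differences Δz: -0.5, -0.5, -4.4, -1.4, 0.5, -2.9
Mean of differences = -1.5333
Numerator Σ(Δz_t−Δz̄)(Δz_{t+1}−Δz̄) = -4.7844
Denominator Σ(Δz_t−Δz̄)² = 16.3733
r_1(Δz) = -4.7844 / 16.3733 = -0.292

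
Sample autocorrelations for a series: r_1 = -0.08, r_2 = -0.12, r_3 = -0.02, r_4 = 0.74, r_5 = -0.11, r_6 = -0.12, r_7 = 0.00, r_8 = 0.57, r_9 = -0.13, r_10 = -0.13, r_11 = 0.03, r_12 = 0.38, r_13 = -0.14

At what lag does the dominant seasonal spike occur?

4

The largest autocorrelation is r_4 = 0.74, with weaker echoes at lags 8 (0.57) and 12 (0.38); the remaining lags stay at or below 0.03.
The dominant spike at lag 4 indicates a seasonal period of 4.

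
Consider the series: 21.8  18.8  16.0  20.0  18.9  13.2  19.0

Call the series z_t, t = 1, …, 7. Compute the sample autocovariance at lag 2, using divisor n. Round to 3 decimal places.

-2.405

Mean z̄ = (21.8 + 18.8 + 16.0 + 20.0 + 18.9 + 13.2 + 19.0)/7 = 18.2429
Deviations: 3.5571, 0.5571, -2.2429, 1.7571, 0.6571, -5.0429, 0.7571
Σ_{t=1}^{5}(z_t−z̄)(z_{t+2}−z̄) = -16.8365
γ_2 = -16.8365 / 7 = -2.405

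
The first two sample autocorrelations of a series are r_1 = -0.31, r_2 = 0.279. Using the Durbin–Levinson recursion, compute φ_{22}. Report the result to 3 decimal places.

0.202

φ_{22} = (r_2 − r_1²) / (1 − r_1²)
r_1² = (-0.31)² = 0.0961
Numerator = 0.279 − 0.0961 = 0.1829; denominator = 1 − 0.0961 = 0.9039
φ_{22} = 0.1829 / 0.9039 = 0.202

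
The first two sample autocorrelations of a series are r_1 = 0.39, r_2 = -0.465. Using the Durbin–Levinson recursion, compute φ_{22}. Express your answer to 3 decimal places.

-0.728

φ_{22} = (r_2 − r_1²) / (1 − r_1²)
r_1² = (0.39)² = 0.1521
Numerator = -0.465 − 0.1521 = -0.6171; denominator = 1 − 0.1521 = 0.8479
φ_{22} = -0.6171 / 0.8479 = -0.728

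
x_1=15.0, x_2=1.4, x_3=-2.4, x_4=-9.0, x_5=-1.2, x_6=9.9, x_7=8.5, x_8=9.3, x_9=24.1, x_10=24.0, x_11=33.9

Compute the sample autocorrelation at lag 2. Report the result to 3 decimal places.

0.337

Mean x̄ = (15.0 + 1.4 − 2.4 − 9.0 − 1.2 + 9.9 + 8.5 + 9.3 + 24.1 + 24.0 + 33.9)/11 = 10.3182
Numerator Σ_{t=1}^{9}(x_t−x̄)(x_{t+2}−x̄) = 574.6875
Denominator Σ(x_t−x̄)² = 1706.8164
r_2 = 574.6875 / 1706.8164 = 0.337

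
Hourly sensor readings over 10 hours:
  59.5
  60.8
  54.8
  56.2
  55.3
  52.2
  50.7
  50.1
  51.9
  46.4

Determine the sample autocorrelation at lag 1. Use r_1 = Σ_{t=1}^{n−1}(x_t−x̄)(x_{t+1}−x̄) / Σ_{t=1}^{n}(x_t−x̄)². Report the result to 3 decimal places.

Mean x̄ = (59.5 + 60.8 + 54.8 + 56.2 + 55.3 + 52.2 + 50.7 + 50.1 + 51.9 + 46.4)/10 = 53.7900
Numerator Σ_{t=1}^{9}(x_t−x̄)(x_{t+1}−x̄) = 88.0359
Denominator Σ(x_t−x̄)² = 174.7290
r_1 = 88.0359 / 174.7290 = 0.504

0.504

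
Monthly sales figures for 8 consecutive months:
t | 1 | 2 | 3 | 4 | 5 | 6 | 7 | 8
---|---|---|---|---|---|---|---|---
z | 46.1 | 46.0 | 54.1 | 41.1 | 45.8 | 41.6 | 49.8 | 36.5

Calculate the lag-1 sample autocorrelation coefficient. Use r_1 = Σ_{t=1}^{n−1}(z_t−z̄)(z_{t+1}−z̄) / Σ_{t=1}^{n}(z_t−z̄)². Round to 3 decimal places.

-0.430

Mean z̄ = (46.1 + 46.0 + 54.1 + 41.1 + 45.8 + 41.6 + 49.8 + 36.5)/8 = 45.1250
Deviations from mean: 0.9750, 0.8750, 8.9750, -4.0250, 0.6750, -3.5250, 4.6750, -8.6250
Σ(z_t−z̄)(z_{t+1}−z̄) = (0.8531) + (7.8531) + (-36.1244) + (-2.7169) + (-2.3794) + (-16.4794) + (-40.3219) = -89.3156
Denominator Σ(z_t−z̄)² = 207.5950
r_1 = -89.3156 / 207.5950 = -0.430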